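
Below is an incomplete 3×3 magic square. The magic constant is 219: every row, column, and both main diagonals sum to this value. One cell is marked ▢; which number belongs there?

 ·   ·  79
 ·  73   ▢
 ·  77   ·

65

Using column 2: 73 + 77 + ? → (1,2) = 219 − 150 = 69.
Anti-diagonal: 79 + 73 + ? = 219, so (3,1) = 67.
The remaining cell in row 1 is (1,1) = 219 − 148 = 71.
Row 3 must total 219; the given cells sum to 144, so (3,3) = 75.
Using column 1: 71 + 67 + ? → (2,1) = 219 − 138 = 81.
Column 3 must total 219; the given cells sum to 154, so (2,3) = 65.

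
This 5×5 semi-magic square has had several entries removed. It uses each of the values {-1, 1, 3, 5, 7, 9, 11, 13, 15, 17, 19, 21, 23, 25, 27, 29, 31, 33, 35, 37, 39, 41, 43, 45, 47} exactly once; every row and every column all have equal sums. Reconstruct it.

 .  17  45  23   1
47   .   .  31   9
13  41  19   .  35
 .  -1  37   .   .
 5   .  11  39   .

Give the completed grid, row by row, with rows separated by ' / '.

29 17 45 23 1 / 47 25 3 31 9 / 13 41 19 7 35 / 21 -1 37 15 43 / 5 33 11 39 27

The 25 entries sum to 575, so each line sums to 575/5 = 115.
Row 1: 17 + 45 + 23 + 1 + ? = 115, so (1,1) = 29.
Using row 3: 13 + 41 + 19 + 35 + ? → (3,4) = 115 − 108 = 7.
Column 1 must total 115; the given cells sum to 94, so (4,1) = 21.
Using column 3: 45 + 19 + 37 + 11 + ? → (2,3) = 115 − 112 = 3.
Column 4: 23 + 31 + 7 + 39 + ? = 115, so (4,4) = 15.
Row 2: 47 + 3 + 31 + 9 + ? = 115, so (2,2) = 25.
Row 4 must total 115; the given cells sum to 72, so (4,5) = 43.
Column 2: 17 + 25 + 41 + (-1) + ? = 115, so (5,2) = 33.
Column 5: 1 + 9 + 35 + 43 + ? = 115, so (5,5) = 27.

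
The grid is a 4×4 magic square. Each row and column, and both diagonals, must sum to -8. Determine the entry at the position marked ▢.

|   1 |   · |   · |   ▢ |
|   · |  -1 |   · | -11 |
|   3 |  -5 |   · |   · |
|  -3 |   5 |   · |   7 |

-13

Row 4 needs -8; the known cells sum to 9, so (4,3) = -17.
Using column 1: 1 + 3 + (-3) + ? → (2,1) = -8 − 1 = -9.
Using column 2: -1 + (-5) + 5 + ? → (1,2) = -8 − (-1) = -7.
From main diagonal, -8 − (1 + (-1) + 7) gives (3,3) = -15.
Row 2 must total -8; the given cells sum to -21, so (2,3) = 13.
Row 3 needs -8; the known cells sum to -17, so (3,4) = 9.
Column 3 must total -8; the given cells sum to -19, so (1,3) = 11.
From column 4, -8 − (-11 + 9 + 7) gives (1,4) = -13.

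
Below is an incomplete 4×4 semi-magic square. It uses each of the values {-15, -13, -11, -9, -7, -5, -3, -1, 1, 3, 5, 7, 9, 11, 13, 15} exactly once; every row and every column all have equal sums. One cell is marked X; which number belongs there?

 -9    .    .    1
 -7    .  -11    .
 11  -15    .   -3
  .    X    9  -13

-1

The 16 entries sum to 0, so each line sums to 0/4 = 0.
Row 3: 11 + (-15) + (-3) + ? = 0, so (3,3) = 7.
From column 1, 0 − (-9 + (-7) + 11) gives (4,1) = 5.
Column 3 must total 0; the given cells sum to 5, so (1,3) = -5.
Column 4 needs 0; the known cells sum to -15, so (2,4) = 15.
Row 1 must total 0; the given cells sum to -13, so (1,2) = 13.
The remaining cell in row 2 is (2,2) = 0 − (-3) = 3.
Row 4 needs 0; the known cells sum to 1, so (4,2) = -1.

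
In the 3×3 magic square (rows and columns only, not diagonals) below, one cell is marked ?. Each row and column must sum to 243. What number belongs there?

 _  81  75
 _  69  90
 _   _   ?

78

Row 1 needs 243; the known cells sum to 156, so (1,1) = 87.
Row 2: 69 + 90 + ? = 243, so (2,1) = 84.
Column 1 must total 243; the given cells sum to 171, so (3,1) = 72.
Column 2: 81 + 69 + ? = 243, so (3,2) = 93.
The remaining cell in column 3 is (3,3) = 243 − 165 = 78.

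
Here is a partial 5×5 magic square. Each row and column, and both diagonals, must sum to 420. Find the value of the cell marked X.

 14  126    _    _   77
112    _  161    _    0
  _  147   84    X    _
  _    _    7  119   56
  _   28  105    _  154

Column 3 needs 420; the known cells sum to 357, so (1,3) = 63.
Column 5 must total 420; the given cells sum to 287, so (3,5) = 133.
Main diagonal: 14 + 84 + 119 + 154 + ? = 420, so (2,2) = 49.
Row 1 needs 420; the known cells sum to 280, so (1,4) = 140.
The remaining cell in row 2 is (2,4) = 420 − 322 = 98.
The remaining cell in column 2 is (4,2) = 420 − 350 = 70.
Anti-diagonal needs 420; the known cells sum to 329, so (5,1) = 91.
From row 4, 420 − (70 + 7 + 119 + 56) gives (4,1) = 168.
Row 5: 91 + 28 + 105 + 154 + ? = 420, so (5,4) = 42.
The remaining cell in column 1 is (3,1) = 420 − 385 = 35.
The remaining cell in column 4 is (3,4) = 420 − 399 = 21.

21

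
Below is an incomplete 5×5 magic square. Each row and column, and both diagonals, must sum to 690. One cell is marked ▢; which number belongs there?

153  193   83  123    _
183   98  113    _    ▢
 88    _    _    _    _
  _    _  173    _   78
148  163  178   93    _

168

Row 1 needs 690; the known cells sum to 552, so (1,5) = 138.
Row 5 needs 690; the known cells sum to 582, so (5,5) = 108.
Column 1 needs 690; the known cells sum to 572, so (4,1) = 118.
Column 3 needs 690; the known cells sum to 547, so (3,3) = 143.
From main diagonal, 690 − (153 + 98 + 143 + 108) gives (4,4) = 188.
Row 4 must total 690; the given cells sum to 557, so (4,2) = 133.
The remaining cell in column 2 is (3,2) = 690 − 587 = 103.
The remaining cell in anti-diagonal is (2,4) = 690 − 562 = 128.
Row 2 must total 690; the given cells sum to 522, so (2,5) = 168.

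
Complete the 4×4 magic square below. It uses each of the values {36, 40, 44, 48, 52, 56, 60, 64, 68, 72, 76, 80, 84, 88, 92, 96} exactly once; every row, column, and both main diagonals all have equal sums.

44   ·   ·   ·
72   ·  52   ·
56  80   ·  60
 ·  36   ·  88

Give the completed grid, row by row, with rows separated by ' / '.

44 84 96 40 / 72 64 52 76 / 56 80 68 60 / 92 36 48 88

The 16 entries sum to 1056, so each line sums to 1056/4 = 264.
The remaining cell in row 3 is (3,3) = 264 − 196 = 68.
The remaining cell in column 1 is (4,1) = 264 − 172 = 92.
From main diagonal, 264 − (44 + 68 + 88) gives (2,2) = 64.
Anti-diagonal needs 264; the known cells sum to 224, so (1,4) = 40.
Row 2: 72 + 64 + 52 + ? = 264, so (2,4) = 76.
The remaining cell in row 4 is (4,3) = 264 − 216 = 48.
Column 2 must total 264; the given cells sum to 180, so (1,2) = 84.
The remaining cell in column 3 is (1,3) = 264 − 168 = 96.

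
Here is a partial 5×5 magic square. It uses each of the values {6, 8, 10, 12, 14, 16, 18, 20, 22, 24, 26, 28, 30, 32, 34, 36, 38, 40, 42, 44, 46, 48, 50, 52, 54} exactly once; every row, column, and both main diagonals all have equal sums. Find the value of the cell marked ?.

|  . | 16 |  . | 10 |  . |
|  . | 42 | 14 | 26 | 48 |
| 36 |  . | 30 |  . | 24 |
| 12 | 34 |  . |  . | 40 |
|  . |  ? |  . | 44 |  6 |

The 25 entries sum to 750, so each line sums to 750/5 = 150.
From row 2, 150 − (42 + 14 + 26 + 48) gives (2,1) = 20.
Column 5 needs 150; the known cells sum to 118, so (1,5) = 32.
Anti-diagonal needs 150; the known cells sum to 122, so (5,1) = 28.
The remaining cell in column 1 is (1,1) = 150 − 96 = 54.
The remaining cell in main diagonal is (4,4) = 150 − 132 = 18.
Row 1 must total 150; the given cells sum to 112, so (1,3) = 38.
Using row 4: 12 + 34 + 18 + 40 + ? → (4,3) = 150 − 104 = 46.
Column 3 must total 150; the given cells sum to 128, so (5,3) = 22.
From column 4, 150 − (10 + 26 + 18 + 44) gives (3,4) = 52.
Row 3: 36 + 30 + 52 + 24 + ? = 150, so (3,2) = 8.
The remaining cell in row 5 is (5,2) = 150 − 100 = 50.

50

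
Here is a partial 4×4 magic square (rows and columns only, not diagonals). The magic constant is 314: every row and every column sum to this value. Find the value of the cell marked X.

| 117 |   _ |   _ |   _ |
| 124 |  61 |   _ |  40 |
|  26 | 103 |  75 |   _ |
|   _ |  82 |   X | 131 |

Row 2 needs 314; the known cells sum to 225, so (2,3) = 89.
The remaining cell in row 3 is (3,4) = 314 − 204 = 110.
Column 1: 117 + 124 + 26 + ? = 314, so (4,1) = 47.
From column 2, 314 − (61 + 103 + 82) gives (1,2) = 68.
Using column 4: 40 + 110 + 131 + ? → (1,4) = 314 − 281 = 33.
The remaining cell in row 1 is (1,3) = 314 − 218 = 96.
Row 4: 47 + 82 + 131 + ? = 314, so (4,3) = 54.

54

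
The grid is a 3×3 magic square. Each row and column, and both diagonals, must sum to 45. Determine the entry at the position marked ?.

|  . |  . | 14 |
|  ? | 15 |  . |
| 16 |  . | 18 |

17

From row 3, 45 − (16 + 18) gives (3,2) = 11.
Column 2: 15 + 11 + ? = 45, so (1,2) = 19.
From column 3, 45 − (14 + 18) gives (2,3) = 13.
From main diagonal, 45 − (15 + 18) gives (1,1) = 12.
Row 2 must total 45; the given cells sum to 28, so (2,1) = 17.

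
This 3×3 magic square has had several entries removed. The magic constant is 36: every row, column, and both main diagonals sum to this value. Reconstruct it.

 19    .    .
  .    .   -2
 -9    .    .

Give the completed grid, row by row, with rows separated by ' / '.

Column 1 needs 36; the known cells sum to 10, so (2,1) = 26.
Row 2 must total 36; the given cells sum to 24, so (2,2) = 12.
Main diagonal must total 36; the given cells sum to 31, so (3,3) = 5.
Anti-diagonal must total 36; the given cells sum to 3, so (1,3) = 33.
Row 1 must total 36; the given cells sum to 52, so (1,2) = -16.
The remaining cell in row 3 is (3,2) = 36 − (-4) = 40.

19 -16 33 / 26 12 -2 / -9 40 5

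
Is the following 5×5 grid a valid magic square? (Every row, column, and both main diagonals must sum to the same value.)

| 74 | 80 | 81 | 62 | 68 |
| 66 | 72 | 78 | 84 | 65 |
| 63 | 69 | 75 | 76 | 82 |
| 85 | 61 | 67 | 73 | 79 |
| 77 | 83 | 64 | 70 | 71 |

Row 1: 74 + 80 + 81 + 62 + 68 = 365.
Row 2: 66 + 72 + 78 + 84 + 65 = 365.
Row 3: 63 + 69 + 75 + 76 + 82 = 365.
Row 4: 85 + 61 + 67 + 73 + 79 = 365.
Row 5: 77 + 83 + 64 + 70 + 71 = 365.
Column 1: 74 + 66 + 63 + 85 + 77 = 365.
Column 2: 80 + 72 + 69 + 61 + 83 = 365.
Column 3: 81 + 78 + 75 + 67 + 64 = 365.
Column 4: 62 + 84 + 76 + 73 + 70 = 365.
Column 5: 68 + 65 + 82 + 79 + 71 = 365.
Main diagonal: 74 + 72 + 75 + 73 + 71 = 365.
Anti-diagonal: 68 + 84 + 75 + 61 + 77 = 365.
All lines sum to 365.

Yes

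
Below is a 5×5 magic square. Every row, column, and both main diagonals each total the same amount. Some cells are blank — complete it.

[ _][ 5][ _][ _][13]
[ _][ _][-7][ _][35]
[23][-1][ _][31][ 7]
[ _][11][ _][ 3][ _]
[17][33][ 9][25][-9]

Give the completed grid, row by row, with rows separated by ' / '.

39 5 21 -3 13 / 1 27 -7 19 35 / 23 -1 15 31 7 / -5 11 37 3 29 / 17 33 9 25 -9

Row 5 is already complete: 17 + 33 + 9 + 25 + -9 = 75, so that is the magic constant.
Row 3 must total 75; the given cells sum to 60, so (3,3) = 15.
Column 2 must total 75; the given cells sum to 48, so (2,2) = 27.
Column 5 needs 75; the known cells sum to 46, so (4,5) = 29.
Main diagonal needs 75; the known cells sum to 36, so (1,1) = 39.
Anti-diagonal: 13 + 15 + 11 + 17 + ? = 75, so (2,4) = 19.
Row 2: 27 + (-7) + 19 + 35 + ? = 75, so (2,1) = 1.
The remaining cell in column 1 is (4,1) = 75 − 80 = -5.
Using column 4: 19 + 31 + 3 + 25 + ? → (1,4) = 75 − 78 = -3.
The remaining cell in row 1 is (1,3) = 75 − 54 = 21.
From row 4, 75 − (-5 + 11 + 3 + 29) gives (4,3) = 37.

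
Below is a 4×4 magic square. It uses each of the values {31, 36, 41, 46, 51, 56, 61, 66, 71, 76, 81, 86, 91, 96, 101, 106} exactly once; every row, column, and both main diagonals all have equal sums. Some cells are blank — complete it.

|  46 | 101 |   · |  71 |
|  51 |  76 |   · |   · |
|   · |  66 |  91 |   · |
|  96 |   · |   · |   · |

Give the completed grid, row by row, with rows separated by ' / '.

46 101 56 71 / 51 76 41 106 / 81 66 91 36 / 96 31 86 61

The 16 entries sum to 1096, so each line sums to 1096/4 = 274.
Row 1 must total 274; the given cells sum to 218, so (1,3) = 56.
From column 1, 274 − (46 + 51 + 96) gives (3,1) = 81.
The remaining cell in column 2 is (4,2) = 274 − 243 = 31.
From main diagonal, 274 − (46 + 76 + 91) gives (4,4) = 61.
Anti-diagonal: 71 + 66 + 96 + ? = 274, so (2,3) = 41.
Row 2 needs 274; the known cells sum to 168, so (2,4) = 106.
Row 3 needs 274; the known cells sum to 238, so (3,4) = 36.
The remaining cell in row 4 is (4,3) = 274 − 188 = 86.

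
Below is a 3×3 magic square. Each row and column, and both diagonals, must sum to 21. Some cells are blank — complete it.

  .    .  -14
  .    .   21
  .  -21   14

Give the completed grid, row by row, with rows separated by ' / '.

Using row 3: -21 + 14 + ? → (3,1) = 21 − (-7) = 28.
Using anti-diagonal: -14 + 28 + ? → (2,2) = 21 − 14 = 7.
Using row 2: 7 + 21 + ? → (2,1) = 21 − 28 = -7.
Column 1: -7 + 28 + ? = 21, so (1,1) = 0.
Column 2 needs 21; the known cells sum to -14, so (1,2) = 35.

0 35 -14 / -7 7 21 / 28 -21 14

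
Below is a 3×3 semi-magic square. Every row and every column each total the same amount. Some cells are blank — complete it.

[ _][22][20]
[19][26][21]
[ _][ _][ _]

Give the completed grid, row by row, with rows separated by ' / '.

24 22 20 / 19 26 21 / 23 18 25

Row 2 is already complete: 19 + 26 + 21 = 66, so that is the magic constant.
Row 1 must total 66; the given cells sum to 42, so (1,1) = 24.
Column 1 must total 66; the given cells sum to 43, so (3,1) = 23.
Column 2: 22 + 26 + ? = 66, so (3,2) = 18.
Column 3 must total 66; the given cells sum to 41, so (3,3) = 25.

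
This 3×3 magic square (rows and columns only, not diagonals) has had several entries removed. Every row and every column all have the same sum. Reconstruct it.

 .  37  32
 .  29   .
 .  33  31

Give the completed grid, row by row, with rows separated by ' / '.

Column 2 is already complete: 37 + 29 + 33 = 99, so that is the magic constant.
Row 1: 37 + 32 + ? = 99, so (1,1) = 30.
From row 3, 99 − (33 + 31) gives (3,1) = 35.
The remaining cell in column 1 is (2,1) = 99 − 65 = 34.
The remaining cell in column 3 is (2,3) = 99 − 63 = 36.

30 37 32 / 34 29 36 / 35 33 31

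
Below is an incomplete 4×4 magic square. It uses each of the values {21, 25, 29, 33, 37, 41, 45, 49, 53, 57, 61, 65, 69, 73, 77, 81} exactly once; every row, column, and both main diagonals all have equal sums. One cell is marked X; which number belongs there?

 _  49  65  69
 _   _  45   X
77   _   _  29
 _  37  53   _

25

The 16 entries sum to 816, so each line sums to 816/4 = 204.
From row 1, 204 − (49 + 65 + 69) gives (1,1) = 21.
Using column 3: 65 + 45 + 53 + ? → (3,3) = 204 − 163 = 41.
From row 3, 204 − (77 + 41 + 29) gives (3,2) = 57.
The remaining cell in column 2 is (2,2) = 204 − 143 = 61.
Using main diagonal: 21 + 61 + 41 + ? → (4,4) = 204 − 123 = 81.
The remaining cell in anti-diagonal is (4,1) = 204 − 171 = 33.
Column 1 needs 204; the known cells sum to 131, so (2,1) = 73.
From column 4, 204 − (69 + 29 + 81) gives (2,4) = 25.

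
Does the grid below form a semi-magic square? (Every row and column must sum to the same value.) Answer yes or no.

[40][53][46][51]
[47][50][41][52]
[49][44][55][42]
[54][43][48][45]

Yes

Row 1: 40 + 53 + 46 + 51 = 190.
Row 2: 47 + 50 + 41 + 52 = 190.
Row 3: 49 + 44 + 55 + 42 = 190.
Row 4: 54 + 43 + 48 + 45 = 190.
Column 1: 40 + 47 + 49 + 54 = 190.
Column 2: 53 + 50 + 44 + 43 = 190.
Column 3: 46 + 41 + 55 + 48 = 190.
Column 4: 51 + 52 + 42 + 45 = 190.
All lines sum to 190.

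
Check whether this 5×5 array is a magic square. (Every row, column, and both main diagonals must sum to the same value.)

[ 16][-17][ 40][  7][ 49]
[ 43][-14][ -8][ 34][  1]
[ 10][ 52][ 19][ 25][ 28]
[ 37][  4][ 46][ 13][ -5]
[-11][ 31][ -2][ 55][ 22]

Row 1: 16 + (-17) + 40 + 7 + 49 = 95.
Row 2: 43 + (-14) + (-8) + 34 + 1 = 56.
Row 3: 10 + 52 + 19 + 25 + 28 = 134.
Row 4: 37 + 4 + 46 + 13 + (-5) = 95.
Row 5: -11 + 31 + (-2) + 55 + 22 = 95.
Column 1: 16 + 43 + 10 + 37 + (-11) = 95.
Column 2: -17 + (-14) + 52 + 4 + 31 = 56.
Column 3: 40 + (-8) + 19 + 46 + (-2) = 95.
Column 4: 7 + 34 + 25 + 13 + 55 = 134.
Column 5: 49 + 1 + 28 + (-5) + 22 = 95.
Main diagonal: 16 + (-14) + 19 + 13 + 22 = 56.
Anti-diagonal: 49 + 34 + 19 + 4 + (-11) = 95.

No — column 2 sums to 56 but row 4 sums to 95.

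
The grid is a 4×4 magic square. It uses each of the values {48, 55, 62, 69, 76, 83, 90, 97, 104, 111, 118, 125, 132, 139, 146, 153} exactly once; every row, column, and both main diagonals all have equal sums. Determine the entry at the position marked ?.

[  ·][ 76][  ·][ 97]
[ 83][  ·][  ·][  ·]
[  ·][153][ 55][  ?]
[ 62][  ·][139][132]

48

The 16 entries sum to 1608, so each line sums to 1608/4 = 402.
From row 4, 402 − (62 + 139 + 132) gives (4,2) = 69.
Using column 2: 76 + 153 + 69 + ? → (2,2) = 402 − 298 = 104.
Main diagonal: 104 + 55 + 132 + ? = 402, so (1,1) = 111.
The remaining cell in anti-diagonal is (2,3) = 402 − 312 = 90.
Row 1: 111 + 76 + 97 + ? = 402, so (1,3) = 118.
Row 2 needs 402; the known cells sum to 277, so (2,4) = 125.
From column 1, 402 − (111 + 83 + 62) gives (3,1) = 146.
Column 4: 97 + 125 + 132 + ? = 402, so (3,4) = 48.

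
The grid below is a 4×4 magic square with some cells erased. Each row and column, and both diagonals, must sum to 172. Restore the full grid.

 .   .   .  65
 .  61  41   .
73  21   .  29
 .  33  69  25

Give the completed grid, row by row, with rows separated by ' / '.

Row 3 must total 172; the given cells sum to 123, so (3,3) = 49.
The remaining cell in row 4 is (4,1) = 172 − 127 = 45.
Column 2 needs 172; the known cells sum to 115, so (1,2) = 57.
Column 3 needs 172; the known cells sum to 159, so (1,3) = 13.
Column 4 needs 172; the known cells sum to 119, so (2,4) = 53.
Using main diagonal: 61 + 49 + 25 + ? → (1,1) = 172 − 135 = 37.
The remaining cell in row 2 is (2,1) = 172 − 155 = 17.

37 57 13 65 / 17 61 41 53 / 73 21 49 29 / 45 33 69 25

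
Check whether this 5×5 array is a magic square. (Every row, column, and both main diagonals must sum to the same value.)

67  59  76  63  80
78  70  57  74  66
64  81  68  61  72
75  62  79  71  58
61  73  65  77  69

No — column 4 sums to 346 but column 3 sums to 345.

Row 1: 67 + 59 + 76 + 63 + 80 = 345.
Row 2: 78 + 70 + 57 + 74 + 66 = 345.
Row 3: 64 + 81 + 68 + 61 + 72 = 346.
Row 4: 75 + 62 + 79 + 71 + 58 = 345.
Row 5: 61 + 73 + 65 + 77 + 69 = 345.
Column 1: 67 + 78 + 64 + 75 + 61 = 345.
Column 2: 59 + 70 + 81 + 62 + 73 = 345.
Column 3: 76 + 57 + 68 + 79 + 65 = 345.
Column 4: 63 + 74 + 61 + 71 + 77 = 346.
Column 5: 80 + 66 + 72 + 58 + 69 = 345.
Main diagonal: 67 + 70 + 68 + 71 + 69 = 345.
Anti-diagonal: 80 + 74 + 68 + 62 + 61 = 345.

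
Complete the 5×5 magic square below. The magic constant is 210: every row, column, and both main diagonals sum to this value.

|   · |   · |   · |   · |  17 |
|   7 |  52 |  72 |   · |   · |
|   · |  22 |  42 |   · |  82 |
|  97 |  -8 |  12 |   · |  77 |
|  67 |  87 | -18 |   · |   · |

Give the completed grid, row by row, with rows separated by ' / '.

The remaining cell in row 4 is (4,4) = 210 − 178 = 32.
Column 2 needs 210; the known cells sum to 153, so (1,2) = 57.
Column 3 needs 210; the known cells sum to 108, so (1,3) = 102.
Using anti-diagonal: 17 + 42 + (-8) + 67 + ? → (2,4) = 210 − 118 = 92.
Row 2 needs 210; the known cells sum to 223, so (2,5) = -13.
Column 5: 17 + (-13) + 82 + 77 + ? = 210, so (5,5) = 47.
Using main diagonal: 52 + 42 + 32 + 47 + ? → (1,1) = 210 − 173 = 37.
Row 1 must total 210; the given cells sum to 213, so (1,4) = -3.
Using row 5: 67 + 87 + (-18) + 47 + ? → (5,4) = 210 − 183 = 27.
Using column 1: 37 + 7 + 97 + 67 + ? → (3,1) = 210 − 208 = 2.
Column 4 must total 210; the given cells sum to 148, so (3,4) = 62.

37 57 102 -3 17 / 7 52 72 92 -13 / 2 22 42 62 82 / 97 -8 12 32 77 / 67 87 -18 27 47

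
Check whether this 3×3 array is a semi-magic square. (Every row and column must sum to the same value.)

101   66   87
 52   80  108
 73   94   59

No — row 2 sums to 240 but column 1 sums to 226.

Row 1: 101 + 66 + 87 = 254.
Row 2: 52 + 80 + 108 = 240.
Row 3: 73 + 94 + 59 = 226.
Column 1: 101 + 52 + 73 = 226.
Column 2: 66 + 80 + 94 = 240.
Column 3: 87 + 108 + 59 = 254.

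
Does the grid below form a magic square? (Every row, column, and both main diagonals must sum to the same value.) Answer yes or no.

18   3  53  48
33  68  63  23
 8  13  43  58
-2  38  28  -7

Row 1: 18 + 3 + 53 + 48 = 122.
Row 2: 33 + 68 + 63 + 23 = 187.
Row 3: 8 + 13 + 43 + 58 = 122.
Row 4: -2 + 38 + 28 + (-7) = 57.
Column 1: 18 + 33 + 8 + (-2) = 57.
Column 2: 3 + 68 + 13 + 38 = 122.
Column 3: 53 + 63 + 43 + 28 = 187.
Column 4: 48 + 23 + 58 + (-7) = 122.
Main diagonal: 18 + 68 + 43 + (-7) = 122.
Anti-diagonal: 48 + 63 + 13 + (-2) = 122.

No — column 2 sums to 122 but column 1 sums to 57.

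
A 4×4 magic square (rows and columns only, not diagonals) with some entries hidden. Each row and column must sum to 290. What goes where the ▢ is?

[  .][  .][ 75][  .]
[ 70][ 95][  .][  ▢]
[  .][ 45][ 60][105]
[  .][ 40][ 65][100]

35

Row 3: 45 + 60 + 105 + ? = 290, so (3,1) = 80.
Row 4 needs 290; the known cells sum to 205, so (4,1) = 85.
From column 1, 290 − (70 + 80 + 85) gives (1,1) = 55.
Column 2: 95 + 45 + 40 + ? = 290, so (1,2) = 110.
Column 3 must total 290; the given cells sum to 200, so (2,3) = 90.
From row 1, 290 − (55 + 110 + 75) gives (1,4) = 50.
Row 2 needs 290; the known cells sum to 255, so (2,4) = 35.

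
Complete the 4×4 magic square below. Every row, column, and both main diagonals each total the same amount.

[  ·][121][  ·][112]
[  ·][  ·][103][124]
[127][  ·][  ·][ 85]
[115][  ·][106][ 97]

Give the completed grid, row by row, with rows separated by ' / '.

94 121 91 112 / 82 109 103 124 / 127 88 118 85 / 115 100 106 97

Column 4 is already complete: 112 + 124 + 85 + 97 = 418, so that is the magic constant.
The remaining cell in row 4 is (4,2) = 418 − 318 = 100.
From anti-diagonal, 418 − (112 + 103 + 115) gives (3,2) = 88.
Row 3 needs 418; the known cells sum to 300, so (3,3) = 118.
Column 2 must total 418; the given cells sum to 309, so (2,2) = 109.
Column 3 needs 418; the known cells sum to 327, so (1,3) = 91.
Main diagonal must total 418; the given cells sum to 324, so (1,1) = 94.
Row 2 needs 418; the known cells sum to 336, so (2,1) = 82.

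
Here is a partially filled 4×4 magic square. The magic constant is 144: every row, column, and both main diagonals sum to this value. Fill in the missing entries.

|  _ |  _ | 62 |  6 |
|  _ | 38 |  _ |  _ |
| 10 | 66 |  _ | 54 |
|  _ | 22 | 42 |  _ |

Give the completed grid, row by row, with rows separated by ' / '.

58 18 62 6 / 30 38 26 50 / 10 66 14 54 / 46 22 42 34

From row 3, 144 − (10 + 66 + 54) gives (3,3) = 14.
Column 2 needs 144; the known cells sum to 126, so (1,2) = 18.
The remaining cell in column 3 is (2,3) = 144 − 118 = 26.
Using anti-diagonal: 6 + 26 + 66 + ? → (4,1) = 144 − 98 = 46.
Row 1 needs 144; the known cells sum to 86, so (1,1) = 58.
Row 4 needs 144; the known cells sum to 110, so (4,4) = 34.
From column 1, 144 − (58 + 10 + 46) gives (2,1) = 30.
Using column 4: 6 + 54 + 34 + ? → (2,4) = 144 − 94 = 50.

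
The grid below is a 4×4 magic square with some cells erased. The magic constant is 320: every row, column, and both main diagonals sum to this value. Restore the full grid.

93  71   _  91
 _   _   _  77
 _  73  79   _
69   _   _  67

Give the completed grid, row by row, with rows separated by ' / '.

93 71 65 91 / 75 81 87 77 / 83 73 79 85 / 69 95 89 67

Row 1: 93 + 71 + 91 + ? = 320, so (1,3) = 65.
Column 4 must total 320; the given cells sum to 235, so (3,4) = 85.
Main diagonal must total 320; the given cells sum to 239, so (2,2) = 81.
The remaining cell in anti-diagonal is (2,3) = 320 − 233 = 87.
Row 2 must total 320; the given cells sum to 245, so (2,1) = 75.
Row 3 needs 320; the known cells sum to 237, so (3,1) = 83.
Using column 2: 71 + 81 + 73 + ? → (4,2) = 320 − 225 = 95.
Column 3 needs 320; the known cells sum to 231, so (4,3) = 89.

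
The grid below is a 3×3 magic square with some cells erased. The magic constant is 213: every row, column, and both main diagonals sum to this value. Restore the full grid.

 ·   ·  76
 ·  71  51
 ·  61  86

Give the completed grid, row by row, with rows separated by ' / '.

Row 2: 71 + 51 + ? = 213, so (2,1) = 91.
Row 3: 61 + 86 + ? = 213, so (3,1) = 66.
From column 1, 213 − (91 + 66) gives (1,1) = 56.
The remaining cell in column 2 is (1,2) = 213 − 132 = 81.

56 81 76 / 91 71 51 / 66 61 86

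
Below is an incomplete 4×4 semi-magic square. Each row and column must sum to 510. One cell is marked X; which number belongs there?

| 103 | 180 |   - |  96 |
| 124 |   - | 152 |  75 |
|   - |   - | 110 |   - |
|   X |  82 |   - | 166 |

145

Row 1 must total 510; the given cells sum to 379, so (1,3) = 131.
Row 2 needs 510; the known cells sum to 351, so (2,2) = 159.
Column 2: 180 + 159 + 82 + ? = 510, so (3,2) = 89.
Column 3 needs 510; the known cells sum to 393, so (4,3) = 117.
Column 4 needs 510; the known cells sum to 337, so (3,4) = 173.
The remaining cell in row 3 is (3,1) = 510 − 372 = 138.
Row 4 must total 510; the given cells sum to 365, so (4,1) = 145.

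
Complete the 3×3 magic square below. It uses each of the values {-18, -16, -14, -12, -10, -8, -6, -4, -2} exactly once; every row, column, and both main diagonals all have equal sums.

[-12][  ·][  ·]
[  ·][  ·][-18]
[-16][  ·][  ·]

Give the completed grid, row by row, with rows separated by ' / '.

The 9 entries sum to -90, so each line sums to -90/3 = -30.
From column 1, -30 − (-12 + (-16)) gives (2,1) = -2.
The remaining cell in row 2 is (2,2) = -30 − (-20) = -10.
Using main diagonal: -12 + (-10) + ? → (3,3) = -30 − (-22) = -8.
From anti-diagonal, -30 − (-10 + (-16)) gives (1,3) = -4.
Row 1 needs -30; the known cells sum to -16, so (1,2) = -14.
Row 3 needs -30; the known cells sum to -24, so (3,2) = -6.

-12 -14 -4 / -2 -10 -18 / -16 -6 -8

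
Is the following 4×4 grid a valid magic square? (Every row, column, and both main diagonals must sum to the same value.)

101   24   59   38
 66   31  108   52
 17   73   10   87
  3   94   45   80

Row 1: 101 + 24 + 59 + 38 = 222.
Row 2: 66 + 31 + 108 + 52 = 257.
Row 3: 17 + 73 + 10 + 87 = 187.
Row 4: 3 + 94 + 45 + 80 = 222.
Column 1: 101 + 66 + 17 + 3 = 187.
Column 2: 24 + 31 + 73 + 94 = 222.
Column 3: 59 + 108 + 10 + 45 = 222.
Column 4: 38 + 52 + 87 + 80 = 257.
Main diagonal: 101 + 31 + 10 + 80 = 222.
Anti-diagonal: 38 + 108 + 73 + 3 = 222.

No — main diagonal sums to 222 but row 3 sums to 187.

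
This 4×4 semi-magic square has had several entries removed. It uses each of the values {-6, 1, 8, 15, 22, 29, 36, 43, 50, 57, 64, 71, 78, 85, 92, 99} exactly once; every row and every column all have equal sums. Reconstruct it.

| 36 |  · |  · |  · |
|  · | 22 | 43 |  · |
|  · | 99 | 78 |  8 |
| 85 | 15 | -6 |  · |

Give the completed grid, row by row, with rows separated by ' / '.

The 16 entries sum to 744, so each line sums to 744/4 = 186.
Row 3 must total 186; the given cells sum to 185, so (3,1) = 1.
Row 4: 85 + 15 + (-6) + ? = 186, so (4,4) = 92.
Column 1 needs 186; the known cells sum to 122, so (2,1) = 64.
Column 2: 22 + 99 + 15 + ? = 186, so (1,2) = 50.
From column 3, 186 − (43 + 78 + (-6)) gives (1,3) = 71.
Row 1 must total 186; the given cells sum to 157, so (1,4) = 29.
Row 2 needs 186; the known cells sum to 129, so (2,4) = 57.

36 50 71 29 / 64 22 43 57 / 1 99 78 8 / 85 15 -6 92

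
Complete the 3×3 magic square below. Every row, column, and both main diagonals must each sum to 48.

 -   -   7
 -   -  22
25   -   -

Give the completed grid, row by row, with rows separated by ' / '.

Column 3 needs 48; the known cells sum to 29, so (3,3) = 19.
The remaining cell in anti-diagonal is (2,2) = 48 − 32 = 16.
Row 2 must total 48; the given cells sum to 38, so (2,1) = 10.
Row 3: 25 + 19 + ? = 48, so (3,2) = 4.
Using column 1: 10 + 25 + ? → (1,1) = 48 − 35 = 13.
The remaining cell in column 2 is (1,2) = 48 − 20 = 28.

13 28 7 / 10 16 22 / 25 4 19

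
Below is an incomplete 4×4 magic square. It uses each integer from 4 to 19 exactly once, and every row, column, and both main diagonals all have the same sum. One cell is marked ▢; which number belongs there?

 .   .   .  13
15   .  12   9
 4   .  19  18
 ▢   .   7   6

16

The entries are 4 through 19, which sum to 184, so each line sums to 184/4 = 46.
Using row 2: 15 + 12 + 9 + ? → (2,2) = 46 − 36 = 10.
The remaining cell in row 3 is (3,2) = 46 − 41 = 5.
Using column 3: 12 + 19 + 7 + ? → (1,3) = 46 − 38 = 8.
Main diagonal needs 46; the known cells sum to 35, so (1,1) = 11.
From anti-diagonal, 46 − (13 + 12 + 5) gives (4,1) = 16.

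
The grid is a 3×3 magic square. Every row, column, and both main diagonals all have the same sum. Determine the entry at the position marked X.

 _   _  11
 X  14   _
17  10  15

Row 3 is complete and sums to 42; that is the magic constant.
The remaining cell in column 2 is (1,2) = 42 − 24 = 18.
Column 3 must total 42; the given cells sum to 26, so (2,3) = 16.
Main diagonal: 14 + 15 + ? = 42, so (1,1) = 13.
From row 2, 42 − (14 + 16) gives (2,1) = 12.

12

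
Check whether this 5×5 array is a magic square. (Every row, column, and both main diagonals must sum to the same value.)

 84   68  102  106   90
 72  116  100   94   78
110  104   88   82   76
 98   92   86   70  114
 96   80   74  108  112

No — row 4 sums to 460 but row 1 sums to 450.

Row 1: 84 + 68 + 102 + 106 + 90 = 450.
Row 2: 72 + 116 + 100 + 94 + 78 = 460.
Row 3: 110 + 104 + 88 + 82 + 76 = 460.
Row 4: 98 + 92 + 86 + 70 + 114 = 460.
Row 5: 96 + 80 + 74 + 108 + 112 = 470.
Column 1: 84 + 72 + 110 + 98 + 96 = 460.
Column 2: 68 + 116 + 104 + 92 + 80 = 460.
Column 3: 102 + 100 + 88 + 86 + 74 = 450.
Column 4: 106 + 94 + 82 + 70 + 108 = 460.
Column 5: 90 + 78 + 76 + 114 + 112 = 470.
Main diagonal: 84 + 116 + 88 + 70 + 112 = 470.
Anti-diagonal: 90 + 94 + 88 + 92 + 96 = 460.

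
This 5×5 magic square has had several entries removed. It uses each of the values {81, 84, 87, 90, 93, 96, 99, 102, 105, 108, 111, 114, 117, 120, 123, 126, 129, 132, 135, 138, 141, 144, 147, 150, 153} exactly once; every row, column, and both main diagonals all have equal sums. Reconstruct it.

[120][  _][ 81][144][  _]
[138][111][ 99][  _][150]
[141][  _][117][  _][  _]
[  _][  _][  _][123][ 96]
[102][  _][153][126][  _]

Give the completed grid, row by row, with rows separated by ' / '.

The 25 entries sum to 2925, so each line sums to 2925/5 = 585.
Row 2 needs 585; the known cells sum to 498, so (2,4) = 87.
Column 1 must total 585; the given cells sum to 501, so (4,1) = 84.
Using column 3: 81 + 99 + 117 + 153 + ? → (4,3) = 585 − 450 = 135.
Column 4 must total 585; the given cells sum to 480, so (3,4) = 105.
Main diagonal needs 585; the known cells sum to 471, so (5,5) = 114.
Using row 4: 84 + 135 + 123 + 96 + ? → (4,2) = 585 − 438 = 147.
Row 5 needs 585; the known cells sum to 495, so (5,2) = 90.
Using anti-diagonal: 87 + 117 + 147 + 102 + ? → (1,5) = 585 − 453 = 132.
From row 1, 585 − (120 + 81 + 144 + 132) gives (1,2) = 108.
Using column 2: 108 + 111 + 147 + 90 + ? → (3,2) = 585 − 456 = 129.
Column 5: 132 + 150 + 96 + 114 + ? = 585, so (3,5) = 93.

120 108 81 144 132 / 138 111 99 87 150 / 141 129 117 105 93 / 84 147 135 123 96 / 102 90 153 126 114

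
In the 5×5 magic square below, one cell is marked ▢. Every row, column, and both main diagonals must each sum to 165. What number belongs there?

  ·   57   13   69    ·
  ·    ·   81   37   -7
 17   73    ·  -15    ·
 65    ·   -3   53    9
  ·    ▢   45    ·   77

From row 4, 165 − (65 + (-3) + 53 + 9) gives (4,2) = 41.
Using column 3: 13 + 81 + (-3) + 45 + ? → (3,3) = 165 − 136 = 29.
Column 4: 69 + 37 + (-15) + 53 + ? = 165, so (5,4) = 21.
Row 3 needs 165; the known cells sum to 104, so (3,5) = 61.
The remaining cell in column 5 is (1,5) = 165 − 140 = 25.
Anti-diagonal needs 165; the known cells sum to 132, so (5,1) = 33.
The remaining cell in row 1 is (1,1) = 165 − 164 = 1.
Row 5 must total 165; the given cells sum to 176, so (5,2) = -11.

-11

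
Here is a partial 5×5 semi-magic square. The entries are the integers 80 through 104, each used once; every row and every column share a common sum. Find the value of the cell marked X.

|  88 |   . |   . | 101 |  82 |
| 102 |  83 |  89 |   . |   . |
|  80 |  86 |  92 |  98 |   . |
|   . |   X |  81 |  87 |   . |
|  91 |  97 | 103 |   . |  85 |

The entries are 80 through 104, which sum to 2300, so each line sums to 2300/5 = 460.
From row 3, 460 − (80 + 86 + 92 + 98) gives (3,5) = 104.
Using row 5: 91 + 97 + 103 + 85 + ? → (5,4) = 460 − 376 = 84.
Column 1: 88 + 102 + 80 + 91 + ? = 460, so (4,1) = 99.
Using column 3: 89 + 92 + 81 + 103 + ? → (1,3) = 460 − 365 = 95.
Column 4 must total 460; the given cells sum to 370, so (2,4) = 90.
Using row 1: 88 + 95 + 101 + 82 + ? → (1,2) = 460 − 366 = 94.
From row 2, 460 − (102 + 83 + 89 + 90) gives (2,5) = 96.
Column 2: 94 + 83 + 86 + 97 + ? = 460, so (4,2) = 100.

100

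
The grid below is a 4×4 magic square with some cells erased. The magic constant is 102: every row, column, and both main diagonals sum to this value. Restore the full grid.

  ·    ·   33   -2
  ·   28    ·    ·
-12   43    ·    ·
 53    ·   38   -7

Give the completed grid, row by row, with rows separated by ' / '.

58 13 33 -2 / 3 28 8 63 / -12 43 23 48 / 53 18 38 -7

Row 4 needs 102; the known cells sum to 84, so (4,2) = 18.
Column 2 must total 102; the given cells sum to 89, so (1,2) = 13.
Anti-diagonal: -2 + 43 + 53 + ? = 102, so (2,3) = 8.
Row 1 must total 102; the given cells sum to 44, so (1,1) = 58.
Column 1 needs 102; the known cells sum to 99, so (2,1) = 3.
The remaining cell in column 3 is (3,3) = 102 − 79 = 23.
Row 2: 3 + 28 + 8 + ? = 102, so (2,4) = 63.
Row 3: -12 + 43 + 23 + ? = 102, so (3,4) = 48.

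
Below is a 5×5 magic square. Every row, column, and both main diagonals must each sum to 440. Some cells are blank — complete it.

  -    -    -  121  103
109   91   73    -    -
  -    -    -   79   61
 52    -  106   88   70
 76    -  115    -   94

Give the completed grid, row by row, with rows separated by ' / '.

Row 4: 52 + 106 + 88 + 70 + ? = 440, so (4,2) = 124.
Using column 5: 103 + 61 + 70 + 94 + ? → (2,5) = 440 − 328 = 112.
Row 2 must total 440; the given cells sum to 385, so (2,4) = 55.
The remaining cell in column 4 is (5,4) = 440 − 343 = 97.
The remaining cell in anti-diagonal is (3,3) = 440 − 358 = 82.
Row 5 must total 440; the given cells sum to 382, so (5,2) = 58.
Using column 3: 73 + 82 + 106 + 115 + ? → (1,3) = 440 − 376 = 64.
Main diagonal must total 440; the given cells sum to 355, so (1,1) = 85.
Row 1: 85 + 64 + 121 + 103 + ? = 440, so (1,2) = 67.
Using column 1: 85 + 109 + 52 + 76 + ? → (3,1) = 440 − 322 = 118.
Column 2 needs 440; the known cells sum to 340, so (3,2) = 100.

85 67 64 121 103 / 109 91 73 55 112 / 118 100 82 79 61 / 52 124 106 88 70 / 76 58 115 97 94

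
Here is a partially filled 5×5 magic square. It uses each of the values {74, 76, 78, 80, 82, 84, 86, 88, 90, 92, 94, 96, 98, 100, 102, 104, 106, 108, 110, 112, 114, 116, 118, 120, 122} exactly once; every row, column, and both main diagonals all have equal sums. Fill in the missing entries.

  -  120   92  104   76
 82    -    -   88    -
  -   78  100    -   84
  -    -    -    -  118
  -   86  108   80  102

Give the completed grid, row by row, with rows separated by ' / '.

98 120 92 104 76 / 82 94 116 88 110 / 106 78 100 122 84 / 90 112 74 96 118 / 114 86 108 80 102

The 25 entries sum to 2450, so each line sums to 2450/5 = 490.
The remaining cell in row 1 is (1,1) = 490 − 392 = 98.
Row 5 needs 490; the known cells sum to 376, so (5,1) = 114.
The remaining cell in column 5 is (2,5) = 490 − 380 = 110.
Anti-diagonal: 76 + 88 + 100 + 114 + ? = 490, so (4,2) = 112.
Using column 2: 120 + 78 + 112 + 86 + ? → (2,2) = 490 − 396 = 94.
Using main diagonal: 98 + 94 + 100 + 102 + ? → (4,4) = 490 − 394 = 96.
Row 2: 82 + 94 + 88 + 110 + ? = 490, so (2,3) = 116.
Column 3 must total 490; the given cells sum to 416, so (4,3) = 74.
Using column 4: 104 + 88 + 96 + 80 + ? → (3,4) = 490 − 368 = 122.
Row 3: 78 + 100 + 122 + 84 + ? = 490, so (3,1) = 106.
Using row 4: 112 + 74 + 96 + 118 + ? → (4,1) = 490 − 400 = 90.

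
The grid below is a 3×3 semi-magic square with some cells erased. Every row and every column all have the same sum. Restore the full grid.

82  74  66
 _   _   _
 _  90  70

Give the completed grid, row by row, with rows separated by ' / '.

Row 1 is already complete: 82 + 74 + 66 = 222, so that is the magic constant.
Row 3: 90 + 70 + ? = 222, so (3,1) = 62.
From column 1, 222 − (82 + 62) gives (2,1) = 78.
Column 2 needs 222; the known cells sum to 164, so (2,2) = 58.
Column 3 must total 222; the given cells sum to 136, so (2,3) = 86.

82 74 66 / 78 58 86 / 62 90 70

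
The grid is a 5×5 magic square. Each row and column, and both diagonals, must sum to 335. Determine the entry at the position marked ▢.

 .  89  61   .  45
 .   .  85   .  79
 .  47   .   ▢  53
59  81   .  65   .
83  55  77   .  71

The remaining cell in row 5 is (5,4) = 335 − 286 = 49.
Column 2 must total 335; the given cells sum to 272, so (2,2) = 63.
Column 5 must total 335; the given cells sum to 248, so (4,5) = 87.
Row 4 must total 335; the given cells sum to 292, so (4,3) = 43.
Using column 3: 61 + 85 + 43 + 77 + ? → (3,3) = 335 − 266 = 69.
From main diagonal, 335 − (63 + 69 + 65 + 71) gives (1,1) = 67.
The remaining cell in anti-diagonal is (2,4) = 335 − 278 = 57.
Row 1 needs 335; the known cells sum to 262, so (1,4) = 73.
The remaining cell in row 2 is (2,1) = 335 − 284 = 51.
Column 1: 67 + 51 + 59 + 83 + ? = 335, so (3,1) = 75.
From column 4, 335 − (73 + 57 + 65 + 49) gives (3,4) = 91.

91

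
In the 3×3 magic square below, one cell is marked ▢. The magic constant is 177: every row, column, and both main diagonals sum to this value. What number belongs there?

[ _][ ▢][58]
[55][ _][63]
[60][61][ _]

57

Using row 2: 55 + 63 + ? → (2,2) = 177 − 118 = 59.
The remaining cell in row 3 is (3,3) = 177 − 121 = 56.
Column 1: 55 + 60 + ? = 177, so (1,1) = 62.
From column 2, 177 − (59 + 61) gives (1,2) = 57.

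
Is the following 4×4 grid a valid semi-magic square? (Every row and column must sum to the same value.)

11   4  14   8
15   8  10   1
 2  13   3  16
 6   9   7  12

No — row 2 sums to 34 but column 4 sums to 37.

Row 1: 11 + 4 + 14 + 8 = 37.
Row 2: 15 + 8 + 10 + 1 = 34.
Row 3: 2 + 13 + 3 + 16 = 34.
Row 4: 6 + 9 + 7 + 12 = 34.
Column 1: 11 + 15 + 2 + 6 = 34.
Column 2: 4 + 8 + 13 + 9 = 34.
Column 3: 14 + 10 + 3 + 7 = 34.
Column 4: 8 + 1 + 16 + 12 = 37.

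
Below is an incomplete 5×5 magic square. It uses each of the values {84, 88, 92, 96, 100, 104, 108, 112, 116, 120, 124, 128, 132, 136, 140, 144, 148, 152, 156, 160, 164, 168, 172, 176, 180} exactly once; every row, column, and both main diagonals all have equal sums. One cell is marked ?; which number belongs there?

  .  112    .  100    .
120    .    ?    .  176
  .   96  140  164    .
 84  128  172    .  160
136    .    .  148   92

The 25 entries sum to 3300, so each line sums to 3300/5 = 660.
The remaining cell in row 4 is (4,4) = 660 − 544 = 116.
Using column 4: 100 + 164 + 116 + 148 + ? → (2,4) = 660 − 528 = 132.
Using anti-diagonal: 132 + 140 + 128 + 136 + ? → (1,5) = 660 − 536 = 124.
Column 5 needs 660; the known cells sum to 552, so (3,5) = 108.
Row 3: 96 + 140 + 164 + 108 + ? = 660, so (3,1) = 152.
From column 1, 660 − (120 + 152 + 84 + 136) gives (1,1) = 168.
Main diagonal: 168 + 140 + 116 + 92 + ? = 660, so (2,2) = 144.
From row 1, 660 − (168 + 112 + 100 + 124) gives (1,3) = 156.
Row 2 must total 660; the given cells sum to 572, so (2,3) = 88.

88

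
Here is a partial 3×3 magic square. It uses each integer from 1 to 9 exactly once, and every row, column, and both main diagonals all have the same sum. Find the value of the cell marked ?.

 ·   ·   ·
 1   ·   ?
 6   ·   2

9

The entries are 1 through 9, which sum to 45, so each line sums to 45/3 = 15.
Row 3 must total 15; the given cells sum to 8, so (3,2) = 7.
From column 1, 15 − (1 + 6) gives (1,1) = 8.
From main diagonal, 15 − (8 + 2) gives (2,2) = 5.
Using anti-diagonal: 5 + 6 + ? → (1,3) = 15 − 11 = 4.
From row 1, 15 − (8 + 4) gives (1,2) = 3.
The remaining cell in row 2 is (2,3) = 15 − 6 = 9.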